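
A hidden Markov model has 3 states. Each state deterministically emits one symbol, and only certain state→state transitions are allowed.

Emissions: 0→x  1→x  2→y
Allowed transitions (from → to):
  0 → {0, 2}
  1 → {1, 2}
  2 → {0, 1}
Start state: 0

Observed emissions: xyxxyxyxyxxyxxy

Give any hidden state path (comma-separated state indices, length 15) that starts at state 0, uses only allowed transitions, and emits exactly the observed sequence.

0,2,0,0,2,1,2,1,2,1,1,2,1,1,2

  t0 'x' -> {0,1}, take 0 (start)
  t1 'y' -> {2}, take 2 (0->2 ok)
  t2 'x' -> {0,1}, take 0 (2->0 ok)
  t3 'x' -> {0,1}, take 0 (0->0 ok)
  t4 'y' -> {2}, take 2 (0->2 ok)
  t5 'x' -> {0,1}, take 1 (2->1 ok)
  t6 'y' -> {2}, take 2 (1->2 ok)
  t7 'x' -> {0,1}, take 1 (2->1 ok)
  t8 'y' -> {2}, take 2 (1->2 ok)
  t9 'x' -> {0,1}, take 1 (2->1 ok)
  t10 'x' -> {0,1}, take 1 (1->1 ok)
  t11 'y' -> {2}, take 2 (1->2 ok)
  t12 'x' -> {0,1}, take 1 (2->1 ok)
  t13 'x' -> {0,1}, take 1 (1->1 ok)
  t14 'y' -> {2}, take 2 (1->2 ok)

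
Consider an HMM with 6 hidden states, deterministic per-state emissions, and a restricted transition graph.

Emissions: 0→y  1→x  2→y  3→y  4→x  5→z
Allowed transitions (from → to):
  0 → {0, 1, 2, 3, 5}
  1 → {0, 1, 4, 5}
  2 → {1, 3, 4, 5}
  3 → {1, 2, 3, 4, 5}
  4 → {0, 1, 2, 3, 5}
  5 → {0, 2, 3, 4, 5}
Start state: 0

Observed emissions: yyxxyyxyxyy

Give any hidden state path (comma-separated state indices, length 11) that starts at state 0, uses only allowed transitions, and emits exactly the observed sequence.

  0: obs=y cand={0,2,3} pick 0 [start]
  1: obs=y cand={0,2,3} pick 2 [0->2 ok]
  2: obs=x cand={1,4} pick 1 [2->1 ok]
  3: obs=x cand={1,4} pick 4 [1->4 ok]
  4: obs=y cand={0,2,3} pick 3 [4->3 ok]
  5: obs=y cand={0,2,3} pick 3 [3->3 ok]
  6: obs=x cand={1,4} pick 4 [3->4 ok]
  7: obs=y cand={0,2,3} pick 2 [4->2 ok]
  8: obs=x cand={1,4} pick 1 [2->1 ok]
  9: obs=y cand={0,2,3} pick 0 [1->0 ok]
  10: obs=y cand={0,2,3} pick 2 [0->2 ok]

0,2,1,4,3,3,4,2,1,0,2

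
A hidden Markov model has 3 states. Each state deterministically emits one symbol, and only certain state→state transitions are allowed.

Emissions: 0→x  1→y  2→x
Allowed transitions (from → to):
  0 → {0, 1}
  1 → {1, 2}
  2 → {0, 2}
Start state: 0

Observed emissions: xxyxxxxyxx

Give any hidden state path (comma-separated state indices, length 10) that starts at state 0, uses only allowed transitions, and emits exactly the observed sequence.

  t0 'x' -> {0,2}, take 0 (start)
  t1 'x' -> {0,2}, take 0 (0->0 ok)
  t2 'y' -> {1}, take 1 (0->1 ok)
  t3 'x' -> {0,2}, take 2 (1->2 ok)
  t4 'x' -> {0,2}, take 2 (2->2 ok)
  t5 'x' -> {0,2}, take 2 (2->2 ok)
  t6 'x' -> {0,2}, take 0 (2->0 ok)
  t7 'y' -> {1}, take 1 (0->1 ok)
  t8 'x' -> {0,2}, take 2 (1->2 ok)
  t9 'x' -> {0,2}, take 0 (2->0 ok)

0,0,1,2,2,2,0,1,2,0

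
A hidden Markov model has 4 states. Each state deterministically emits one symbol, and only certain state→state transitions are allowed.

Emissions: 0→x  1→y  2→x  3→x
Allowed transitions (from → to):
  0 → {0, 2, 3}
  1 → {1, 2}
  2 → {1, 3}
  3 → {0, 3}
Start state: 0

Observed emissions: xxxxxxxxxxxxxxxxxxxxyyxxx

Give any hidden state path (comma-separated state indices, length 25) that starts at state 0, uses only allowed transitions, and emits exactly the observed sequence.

  [0] x  {0,2,3}  => 0  start
  [1] x  {0,2,3}  => 2  0->2 ok
  [2] x  {0,2,3}  => 3  2->3 ok
  [3] x  {0,2,3}  => 0  3->0 ok
  [4] x  {0,2,3}  => 2  0->2 ok
  [5] x  {0,2,3}  => 3  2->3 ok
  [6] x  {0,2,3}  => 0  3->0 ok
  [7] x  {0,2,3}  => 2  0->2 ok
  [8] x  {0,2,3}  => 3  2->3 ok
  [9] x  {0,2,3}  => 0  3->0 ok
  [10] x  {0,2,3}  => 3  0->3 ok
  [11] x  {0,2,3}  => 0  3->0 ok
  [12] x  {0,2,3}  => 3  0->3 ok
  [13] x  {0,2,3}  => 0  3->0 ok
  [14] x  {0,2,3}  => 2  0->2 ok
  [15] x  {0,2,3}  => 3  2->3 ok
  [16] x  {0,2,3}  => 0  3->0 ok
  [17] x  {0,2,3}  => 3  0->3 ok
  [18] x  {0,2,3}  => 0  3->0 ok
  [19] x  {0,2,3}  => 2  0->2 ok
  [20] y  {1}  => 1  2->1 ok
  [21] y  {1}  => 1  1->1 ok
  [22] x  {0,2,3}  => 2  1->2 ok
  [23] x  {0,2,3}  => 3  2->3 ok
  [24] x  {0,2,3}  => 3  3->3 ok

0,2,3,0,2,3,0,2,3,0,3,0,3,0,2,3,0,3,0,2,1,1,2,3,3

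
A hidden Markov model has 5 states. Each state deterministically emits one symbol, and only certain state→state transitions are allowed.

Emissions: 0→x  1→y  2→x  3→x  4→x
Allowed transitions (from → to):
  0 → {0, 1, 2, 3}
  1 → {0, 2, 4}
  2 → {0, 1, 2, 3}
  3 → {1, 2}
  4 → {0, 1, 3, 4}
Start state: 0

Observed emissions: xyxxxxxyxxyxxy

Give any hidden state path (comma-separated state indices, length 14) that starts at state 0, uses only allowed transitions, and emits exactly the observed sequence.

  [0] x  {0,2,3,4}  => 0  start
  [1] y  {1}  => 1  0->1 ok
  [2] x  {0,2,3,4}  => 2  1->2 ok
  [3] x  {0,2,3,4}  => 2  2->2 ok
  [4] x  {0,2,3,4}  => 3  2->3 ok
  [5] x  {0,2,3,4}  => 2  3->2 ok
  [6] x  {0,2,3,4}  => 3  2->3 ok
  [7] y  {1}  => 1  3->1 ok
  [8] x  {0,2,3,4}  => 0  1->0 ok
  [9] x  {0,2,3,4}  => 3  0->3 ok
  [10] y  {1}  => 1  3->1 ok
  [11] x  {0,2,3,4}  => 2  1->2 ok
  [12] x  {0,2,3,4}  => 3  2->3 ok
  [13] y  {1}  => 1  3->1 ok

0,1,2,2,3,2,3,1,0,3,1,2,3,1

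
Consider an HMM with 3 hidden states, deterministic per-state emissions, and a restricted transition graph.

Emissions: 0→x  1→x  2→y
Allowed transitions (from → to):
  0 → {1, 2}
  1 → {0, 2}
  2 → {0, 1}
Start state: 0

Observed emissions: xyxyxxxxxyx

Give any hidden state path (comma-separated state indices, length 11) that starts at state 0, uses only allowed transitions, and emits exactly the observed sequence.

0,2,1,2,1,0,1,0,1,2,0

  0: obs=x cand={0,1} pick 0 [start]
  1: obs=y cand={2} pick 2 [0->2 ok]
  2: obs=x cand={0,1} pick 1 [2->1 ok]
  3: obs=y cand={2} pick 2 [1->2 ok]
  4: obs=x cand={0,1} pick 1 [2->1 ok]
  5: obs=x cand={0,1} pick 0 [1->0 ok]
  6: obs=x cand={0,1} pick 1 [0->1 ok]
  7: obs=x cand={0,1} pick 0 [1->0 ok]
  8: obs=x cand={0,1} pick 1 [0->1 ok]
  9: obs=y cand={2} pick 2 [1->2 ok]
  10: obs=x cand={0,1} pick 0 [2->0 ok]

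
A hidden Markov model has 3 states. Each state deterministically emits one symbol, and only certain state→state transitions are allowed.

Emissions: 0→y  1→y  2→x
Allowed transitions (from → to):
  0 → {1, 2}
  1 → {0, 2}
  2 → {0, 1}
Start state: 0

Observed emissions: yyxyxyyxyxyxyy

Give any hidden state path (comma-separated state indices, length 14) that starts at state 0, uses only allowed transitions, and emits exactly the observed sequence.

0,1,2,1,2,0,1,2,1,2,0,2,0,1

  0: obs=y cand={0,1} pick 0 [start]
  1: obs=y cand={0,1} pick 1 [0->1 ok]
  2: obs=x cand={2} pick 2 [1->2 ok]
  3: obs=y cand={0,1} pick 1 [2->1 ok]
  4: obs=x cand={2} pick 2 [1->2 ok]
  5: obs=y cand={0,1} pick 0 [2->0 ok]
  6: obs=y cand={0,1} pick 1 [0->1 ok]
  7: obs=x cand={2} pick 2 [1->2 ok]
  8: obs=y cand={0,1} pick 1 [2->1 ok]
  9: obs=x cand={2} pick 2 [1->2 ok]
  10: obs=y cand={0,1} pick 0 [2->0 ok]
  11: obs=x cand={2} pick 2 [0->2 ok]
  12: obs=y cand={0,1} pick 0 [2->0 ok]
  13: obs=y cand={0,1} pick 1 [0->1 ok]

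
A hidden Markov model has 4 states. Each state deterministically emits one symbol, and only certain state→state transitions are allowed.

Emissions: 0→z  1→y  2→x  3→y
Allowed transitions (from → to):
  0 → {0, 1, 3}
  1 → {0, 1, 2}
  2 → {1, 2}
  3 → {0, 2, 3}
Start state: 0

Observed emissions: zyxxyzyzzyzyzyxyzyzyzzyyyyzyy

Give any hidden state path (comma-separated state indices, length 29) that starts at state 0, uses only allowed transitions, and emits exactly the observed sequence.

0,1,2,2,1,0,3,0,0,3,0,1,0,3,2,1,0,3,0,3,0,0,3,3,3,3,0,3,3

  [0] z  {0}  => 0  start
  [1] y  {1,3}  => 1  0->1 ok
  [2] x  {2}  => 2  1->2 ok
  [3] x  {2}  => 2  2->2 ok
  [4] y  {1,3}  => 1  2->1 ok
  [5] z  {0}  => 0  1->0 ok
  [6] y  {1,3}  => 3  0->3 ok
  [7] z  {0}  => 0  3->0 ok
  [8] z  {0}  => 0  0->0 ok
  [9] y  {1,3}  => 3  0->3 ok
  [10] z  {0}  => 0  3->0 ok
  [11] y  {1,3}  => 1  0->1 ok
  [12] z  {0}  => 0  1->0 ok
  [13] y  {1,3}  => 3  0->3 ok
  [14] x  {2}  => 2  3->2 ok
  [15] y  {1,3}  => 1  2->1 ok
  [16] z  {0}  => 0  1->0 ok
  [17] y  {1,3}  => 3  0->3 ok
  [18] z  {0}  => 0  3->0 ok
  [19] y  {1,3}  => 3  0->3 ok
  [20] z  {0}  => 0  3->0 ok
  [21] z  {0}  => 0  0->0 ok
  [22] y  {1,3}  => 3  0->3 ok
  [23] y  {1,3}  => 3  3->3 ok
  [24] y  {1,3}  => 3  3->3 ok
  [25] y  {1,3}  => 3  3->3 ok
  [26] z  {0}  => 0  3->0 ok
  [27] y  {1,3}  => 3  0->3 ok
  [28] y  {1,3}  => 3  3->3 ok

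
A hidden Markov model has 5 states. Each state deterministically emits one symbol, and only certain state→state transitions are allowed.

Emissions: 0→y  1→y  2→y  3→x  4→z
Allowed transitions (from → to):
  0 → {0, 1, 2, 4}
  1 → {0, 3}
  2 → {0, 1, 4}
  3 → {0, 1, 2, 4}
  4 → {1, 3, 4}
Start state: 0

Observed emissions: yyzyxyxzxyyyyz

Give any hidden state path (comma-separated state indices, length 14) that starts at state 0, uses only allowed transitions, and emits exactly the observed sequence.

  t0 'y' -> {0,1,2}, take 0 (start)
  t1 'y' -> {0,1,2}, take 2 (0->2 ok)
  t2 'z' -> {4}, take 4 (2->4 ok)
  t3 'y' -> {0,1,2}, take 1 (4->1 ok)
  t4 'x' -> {3}, take 3 (1->3 ok)
  t5 'y' -> {0,1,2}, take 1 (3->1 ok)
  t6 'x' -> {3}, take 3 (1->3 ok)
  t7 'z' -> {4}, take 4 (3->4 ok)
  t8 'x' -> {3}, take 3 (4->3 ok)
  t9 'y' -> {0,1,2}, take 0 (3->0 ok)
  t10 'y' -> {0,1,2}, take 2 (0->2 ok)
  t11 'y' -> {0,1,2}, take 1 (2->1 ok)
  t12 'y' -> {0,1,2}, take 0 (1->0 ok)
  t13 'z' -> {4}, take 4 (0->4 ok)

0,2,4,1,3,1,3,4,3,0,2,1,0,4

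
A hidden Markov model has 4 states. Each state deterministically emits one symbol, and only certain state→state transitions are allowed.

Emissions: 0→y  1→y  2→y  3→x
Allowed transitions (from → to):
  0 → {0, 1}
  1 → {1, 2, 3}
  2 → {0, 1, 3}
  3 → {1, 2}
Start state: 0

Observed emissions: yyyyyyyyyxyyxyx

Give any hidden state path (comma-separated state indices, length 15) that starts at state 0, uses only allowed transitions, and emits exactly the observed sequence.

0,0,0,0,0,0,1,1,2,3,1,2,3,2,3

  [0] y  {0,1,2}  => 0  start
  [1] y  {0,1,2}  => 0  0->0 ok
  [2] y  {0,1,2}  => 0  0->0 ok
  [3] y  {0,1,2}  => 0  0->0 ok
  [4] y  {0,1,2}  => 0  0->0 ok
  [5] y  {0,1,2}  => 0  0->0 ok
  [6] y  {0,1,2}  => 1  0->1 ok
  [7] y  {0,1,2}  => 1  1->1 ok
  [8] y  {0,1,2}  => 2  1->2 ok
  [9] x  {3}  => 3  2->3 ok
  [10] y  {0,1,2}  => 1  3->1 ok
  [11] y  {0,1,2}  => 2  1->2 ok
  [12] x  {3}  => 3  2->3 ok
  [13] y  {0,1,2}  => 2  3->2 ok
  [14] x  {3}  => 3  2->3 ok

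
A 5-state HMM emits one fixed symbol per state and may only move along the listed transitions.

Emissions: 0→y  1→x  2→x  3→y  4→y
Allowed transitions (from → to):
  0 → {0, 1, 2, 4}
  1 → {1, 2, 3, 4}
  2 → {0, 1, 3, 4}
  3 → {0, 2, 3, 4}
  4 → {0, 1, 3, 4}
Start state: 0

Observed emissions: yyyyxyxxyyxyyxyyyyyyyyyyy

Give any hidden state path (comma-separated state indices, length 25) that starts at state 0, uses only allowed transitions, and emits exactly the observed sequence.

  [0] y  {0,3,4}  => 0  start
  [1] y  {0,3,4}  => 4  0->4 ok
  [2] y  {0,3,4}  => 0  4->0 ok
  [3] y  {0,3,4}  => 0  0->0 ok
  [4] x  {1,2}  => 1  0->1 ok
  [5] y  {0,3,4}  => 3  1->3 ok
  [6] x  {1,2}  => 2  3->2 ok
  [7] x  {1,2}  => 1  2->1 ok
  [8] y  {0,3,4}  => 3  1->3 ok
  [9] y  {0,3,4}  => 3  3->3 ok
  [10] x  {1,2}  => 2  3->2 ok
  [11] y  {0,3,4}  => 3  2->3 ok
  [12] y  {0,3,4}  => 0  3->0 ok
  [13] x  {1,2}  => 2  0->2 ok
  [14] y  {0,3,4}  => 4  2->4 ok
  [15] y  {0,3,4}  => 4  4->4 ok
  [16] y  {0,3,4}  => 4  4->4 ok
  [17] y  {0,3,4}  => 4  4->4 ok
  [18] y  {0,3,4}  => 3  4->3 ok
  [19] y  {0,3,4}  => 4  3->4 ok
  [20] y  {0,3,4}  => 4  4->4 ok
  [21] y  {0,3,4}  => 0  4->0 ok
  [22] y  {0,3,4}  => 4  0->4 ok
  [23] y  {0,3,4}  => 0  4->0 ok
  [24] y  {0,3,4}  => 0  0->0 ok

0,4,0,0,1,3,2,1,3,3,2,3,0,2,4,4,4,4,3,4,4,0,4,0,0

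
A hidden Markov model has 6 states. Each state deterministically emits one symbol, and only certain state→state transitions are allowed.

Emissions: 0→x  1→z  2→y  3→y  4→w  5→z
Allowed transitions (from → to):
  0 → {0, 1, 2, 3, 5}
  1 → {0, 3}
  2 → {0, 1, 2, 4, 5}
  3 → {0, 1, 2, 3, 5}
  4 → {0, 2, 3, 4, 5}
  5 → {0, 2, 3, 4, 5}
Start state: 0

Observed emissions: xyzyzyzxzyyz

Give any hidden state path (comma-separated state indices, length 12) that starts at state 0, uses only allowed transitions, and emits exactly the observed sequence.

0,2,1,3,1,3,1,0,1,3,3,1

  0: obs=x cand={0} pick 0 [start]
  1: obs=y cand={2,3} pick 2 [0->2 ok]
  2: obs=z cand={1,5} pick 1 [2->1 ok]
  3: obs=y cand={2,3} pick 3 [1->3 ok]
  4: obs=z cand={1,5} pick 1 [3->1 ok]
  5: obs=y cand={2,3} pick 3 [1->3 ok]
  6: obs=z cand={1,5} pick 1 [3->1 ok]
  7: obs=x cand={0} pick 0 [1->0 ok]
  8: obs=z cand={1,5} pick 1 [0->1 ok]
  9: obs=y cand={2,3} pick 3 [1->3 ok]
  10: obs=y cand={2,3} pick 3 [3->3 ok]
  11: obs=z cand={1,5} pick 1 [3->1 ok]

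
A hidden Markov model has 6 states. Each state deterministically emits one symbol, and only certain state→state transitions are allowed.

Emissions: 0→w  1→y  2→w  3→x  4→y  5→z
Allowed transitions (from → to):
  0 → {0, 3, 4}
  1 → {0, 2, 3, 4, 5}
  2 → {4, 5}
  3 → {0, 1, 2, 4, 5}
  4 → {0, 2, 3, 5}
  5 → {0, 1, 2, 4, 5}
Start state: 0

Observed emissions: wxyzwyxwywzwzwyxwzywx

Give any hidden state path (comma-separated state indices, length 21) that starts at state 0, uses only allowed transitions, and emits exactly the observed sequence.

  t0 'w' -> {0,2}, take 0 (start)
  t1 'x' -> {3}, take 3 (0->3 ok)
  t2 'y' -> {1,4}, take 4 (3->4 ok)
  t3 'z' -> {5}, take 5 (4->5 ok)
  t4 'w' -> {0,2}, take 0 (5->0 ok)
  t5 'y' -> {1,4}, take 4 (0->4 ok)
  t6 'x' -> {3}, take 3 (4->3 ok)
  t7 'w' -> {0,2}, take 2 (3->2 ok)
  t8 'y' -> {1,4}, take 4 (2->4 ok)
  t9 'w' -> {0,2}, take 2 (4->2 ok)
  t10 'z' -> {5}, take 5 (2->5 ok)
  t11 'w' -> {0,2}, take 2 (5->2 ok)
  t12 'z' -> {5}, take 5 (2->5 ok)
  t13 'w' -> {0,2}, take 2 (5->2 ok)
  t14 'y' -> {1,4}, take 4 (2->4 ok)
  t15 'x' -> {3}, take 3 (4->3 ok)
  t16 'w' -> {0,2}, take 2 (3->2 ok)
  t17 'z' -> {5}, take 5 (2->5 ok)
  t18 'y' -> {1,4}, take 4 (5->4 ok)
  t19 'w' -> {0,2}, take 0 (4->0 ok)
  t20 'x' -> {3}, take 3 (0->3 ok)

0,3,4,5,0,4,3,2,4,2,5,2,5,2,4,3,2,5,4,0,3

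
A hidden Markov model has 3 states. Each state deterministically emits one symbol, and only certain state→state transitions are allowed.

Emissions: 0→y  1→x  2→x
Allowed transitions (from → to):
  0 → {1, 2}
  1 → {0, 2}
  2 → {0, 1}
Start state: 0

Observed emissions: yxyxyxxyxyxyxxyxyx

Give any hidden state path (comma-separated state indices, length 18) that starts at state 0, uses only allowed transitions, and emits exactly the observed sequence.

0,1,0,1,0,2,1,0,1,0,2,0,2,1,0,1,0,1

  0: obs=y cand={0} pick 0 [start]
  1: obs=x cand={1,2} pick 1 [0->1 ok]
  2: obs=y cand={0} pick 0 [1->0 ok]
  3: obs=x cand={1,2} pick 1 [0->1 ok]
  4: obs=y cand={0} pick 0 [1->0 ok]
  5: obs=x cand={1,2} pick 2 [0->2 ok]
  6: obs=x cand={1,2} pick 1 [2->1 ok]
  7: obs=y cand={0} pick 0 [1->0 ok]
  8: obs=x cand={1,2} pick 1 [0->1 ok]
  9: obs=y cand={0} pick 0 [1->0 ok]
  10: obs=x cand={1,2} pick 2 [0->2 ok]
  11: obs=y cand={0} pick 0 [2->0 ok]
  12: obs=x cand={1,2} pick 2 [0->2 ok]
  13: obs=x cand={1,2} pick 1 [2->1 ok]
  14: obs=y cand={0} pick 0 [1->0 ok]
  15: obs=x cand={1,2} pick 1 [0->1 ok]
  16: obs=y cand={0} pick 0 [1->0 ok]
  17: obs=x cand={1,2} pick 1 [0->1 ok]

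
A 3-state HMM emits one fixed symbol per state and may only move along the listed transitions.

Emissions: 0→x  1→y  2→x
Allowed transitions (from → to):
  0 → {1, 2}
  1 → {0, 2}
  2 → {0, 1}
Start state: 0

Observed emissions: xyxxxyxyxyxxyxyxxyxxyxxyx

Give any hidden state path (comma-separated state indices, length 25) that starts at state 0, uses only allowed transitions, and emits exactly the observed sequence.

0,1,2,0,2,1,0,1,2,1,2,0,1,2,1,0,2,1,0,2,1,0,2,1,0

  [0] x  {0,2}  => 0  start
  [1] y  {1}  => 1  0->1 ok
  [2] x  {0,2}  => 2  1->2 ok
  [3] x  {0,2}  => 0  2->0 ok
  [4] x  {0,2}  => 2  0->2 ok
  [5] y  {1}  => 1  2->1 ok
  [6] x  {0,2}  => 0  1->0 ok
  [7] y  {1}  => 1  0->1 ok
  [8] x  {0,2}  => 2  1->2 ok
  [9] y  {1}  => 1  2->1 ok
  [10] x  {0,2}  => 2  1->2 ok
  [11] x  {0,2}  => 0  2->0 ok
  [12] y  {1}  => 1  0->1 ok
  [13] x  {0,2}  => 2  1->2 ok
  [14] y  {1}  => 1  2->1 ok
  [15] x  {0,2}  => 0  1->0 ok
  [16] x  {0,2}  => 2  0->2 ok
  [17] y  {1}  => 1  2->1 ok
  [18] x  {0,2}  => 0  1->0 ok
  [19] x  {0,2}  => 2  0->2 ok
  [20] y  {1}  => 1  2->1 ok
  [21] x  {0,2}  => 0  1->0 ok
  [22] x  {0,2}  => 2  0->2 ok
  [23] y  {1}  => 1  2->1 ok
  [24] x  {0,2}  => 0  1->0 ok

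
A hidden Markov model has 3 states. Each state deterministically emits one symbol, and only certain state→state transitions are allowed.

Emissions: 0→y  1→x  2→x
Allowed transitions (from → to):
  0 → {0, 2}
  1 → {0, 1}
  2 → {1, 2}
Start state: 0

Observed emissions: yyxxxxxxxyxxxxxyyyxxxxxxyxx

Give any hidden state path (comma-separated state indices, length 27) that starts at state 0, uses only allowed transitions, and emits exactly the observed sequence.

0,0,2,2,2,2,2,1,1,0,2,1,1,1,1,0,0,0,2,2,2,2,2,1,0,2,2

  [0] y  {0}  => 0  start
  [1] y  {0}  => 0  0->0 ok
  [2] x  {1,2}  => 2  0->2 ok
  [3] x  {1,2}  => 2  2->2 ok
  [4] x  {1,2}  => 2  2->2 ok
  [5] x  {1,2}  => 2  2->2 ok
  [6] x  {1,2}  => 2  2->2 ok
  [7] x  {1,2}  => 1  2->1 ok
  [8] x  {1,2}  => 1  1->1 ok
  [9] y  {0}  => 0  1->0 ok
  [10] x  {1,2}  => 2  0->2 ok
  [11] x  {1,2}  => 1  2->1 ok
  [12] x  {1,2}  => 1  1->1 ok
  [13] x  {1,2}  => 1  1->1 ok
  [14] x  {1,2}  => 1  1->1 ok
  [15] y  {0}  => 0  1->0 ok
  [16] y  {0}  => 0  0->0 ok
  [17] y  {0}  => 0  0->0 ok
  [18] x  {1,2}  => 2  0->2 ok
  [19] x  {1,2}  => 2  2->2 ok
  [20] x  {1,2}  => 2  2->2 ok
  [21] x  {1,2}  => 2  2->2 ok
  [22] x  {1,2}  => 2  2->2 ok
  [23] x  {1,2}  => 1  2->1 ok
  [24] y  {0}  => 0  1->0 ok
  [25] x  {1,2}  => 2  0->2 ok
  [26] x  {1,2}  => 2  2->2 ok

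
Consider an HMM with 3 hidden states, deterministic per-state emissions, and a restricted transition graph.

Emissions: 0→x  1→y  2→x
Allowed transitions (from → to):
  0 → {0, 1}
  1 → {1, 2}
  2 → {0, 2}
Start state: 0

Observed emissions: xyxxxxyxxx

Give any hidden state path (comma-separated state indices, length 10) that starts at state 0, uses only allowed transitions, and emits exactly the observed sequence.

  pos 0: x in {0,2}, choose 0; start
  pos 1: y in {1}, choose 1; 0->1 ok
  pos 2: x in {0,2}, choose 2; 1->2 ok
  pos 3: x in {0,2}, choose 2; 2->2 ok
  pos 4: x in {0,2}, choose 0; 2->0 ok
  pos 5: x in {0,2}, choose 0; 0->0 ok
  pos 6: y in {1}, choose 1; 0->1 ok
  pos 7: x in {0,2}, choose 2; 1->2 ok
  pos 8: x in {0,2}, choose 2; 2->2 ok
  pos 9: x in {0,2}, choose 2; 2->2 ok

0,1,2,2,0,0,1,2,2,2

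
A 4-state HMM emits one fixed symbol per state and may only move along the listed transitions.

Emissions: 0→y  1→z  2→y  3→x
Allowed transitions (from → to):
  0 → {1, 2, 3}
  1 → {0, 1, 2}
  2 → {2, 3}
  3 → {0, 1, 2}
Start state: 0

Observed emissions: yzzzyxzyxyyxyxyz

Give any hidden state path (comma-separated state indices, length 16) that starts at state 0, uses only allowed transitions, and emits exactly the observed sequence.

  0: obs=y cand={0,2} pick 0 [start]
  1: obs=z cand={1} pick 1 [0->1 ok]
  2: obs=z cand={1} pick 1 [1->1 ok]
  3: obs=z cand={1} pick 1 [1->1 ok]
  4: obs=y cand={0,2} pick 2 [1->2 ok]
  5: obs=x cand={3} pick 3 [2->3 ok]
  6: obs=z cand={1} pick 1 [3->1 ok]
  7: obs=y cand={0,2} pick 0 [1->0 ok]
  8: obs=x cand={3} pick 3 [0->3 ok]
  9: obs=y cand={0,2} pick 2 [3->2 ok]
  10: obs=y cand={0,2} pick 2 [2->2 ok]
  11: obs=x cand={3} pick 3 [2->3 ok]
  12: obs=y cand={0,2} pick 0 [3->0 ok]
  13: obs=x cand={3} pick 3 [0->3 ok]
  14: obs=y cand={0,2} pick 0 [3->0 ok]
  15: obs=z cand={1} pick 1 [0->1 ok]

0,1,1,1,2,3,1,0,3,2,2,3,0,3,0,1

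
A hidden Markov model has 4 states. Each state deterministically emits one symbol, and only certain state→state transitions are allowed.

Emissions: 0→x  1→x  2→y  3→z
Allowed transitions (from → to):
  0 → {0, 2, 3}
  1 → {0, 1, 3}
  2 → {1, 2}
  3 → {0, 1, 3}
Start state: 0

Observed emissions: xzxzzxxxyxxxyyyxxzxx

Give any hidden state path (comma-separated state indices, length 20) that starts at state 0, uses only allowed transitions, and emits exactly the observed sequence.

  pos 0: x in {0,1}, choose 0; start
  pos 1: z in {3}, choose 3; 0->3 ok
  pos 2: x in {0,1}, choose 0; 3->0 ok
  pos 3: z in {3}, choose 3; 0->3 ok
  pos 4: z in {3}, choose 3; 3->3 ok
  pos 5: x in {0,1}, choose 1; 3->1 ok
  pos 6: x in {0,1}, choose 0; 1->0 ok
  pos 7: x in {0,1}, choose 0; 0->0 ok
  pos 8: y in {2}, choose 2; 0->2 ok
  pos 9: x in {0,1}, choose 1; 2->1 ok
  pos 10: x in {0,1}, choose 0; 1->0 ok
  pos 11: x in {0,1}, choose 0; 0->0 ok
  pos 12: y in {2}, choose 2; 0->2 ok
  pos 13: y in {2}, choose 2; 2->2 ok
  pos 14: y in {2}, choose 2; 2->2 ok
  pos 15: x in {0,1}, choose 1; 2->1 ok
  pos 16: x in {0,1}, choose 1; 1->1 ok
  pos 17: z in {3}, choose 3; 1->3 ok
  pos 18: x in {0,1}, choose 1; 3->1 ok
  pos 19: x in {0,1}, choose 0; 1->0 ok

0,3,0,3,3,1,0,0,2,1,0,0,2,2,2,1,1,3,1,0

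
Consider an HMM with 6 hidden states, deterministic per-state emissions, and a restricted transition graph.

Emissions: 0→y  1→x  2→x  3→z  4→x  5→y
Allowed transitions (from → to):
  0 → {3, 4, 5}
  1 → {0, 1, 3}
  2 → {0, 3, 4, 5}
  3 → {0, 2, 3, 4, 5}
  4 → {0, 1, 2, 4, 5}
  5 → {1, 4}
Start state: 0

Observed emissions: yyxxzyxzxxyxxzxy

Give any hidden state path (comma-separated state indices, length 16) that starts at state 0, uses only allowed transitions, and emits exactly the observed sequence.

0,5,4,1,3,5,1,3,4,4,5,1,1,3,4,5

  pos 0: y in {0,5}, choose 0; start
  pos 1: y in {0,5}, choose 5; 0->5 ok
  pos 2: x in {1,2,4}, choose 4; 5->4 ok
  pos 3: x in {1,2,4}, choose 1; 4->1 ok
  pos 4: z in {3}, choose 3; 1->3 ok
  pos 5: y in {0,5}, choose 5; 3->5 ok
  pos 6: x in {1,2,4}, choose 1; 5->1 ok
  pos 7: z in {3}, choose 3; 1->3 ok
  pos 8: x in {1,2,4}, choose 4; 3->4 ok
  pos 9: x in {1,2,4}, choose 4; 4->4 ok
  pos 10: y in {0,5}, choose 5; 4->5 ok
  pos 11: x in {1,2,4}, choose 1; 5->1 ok
  pos 12: x in {1,2,4}, choose 1; 1->1 ok
  pos 13: z in {3}, choose 3; 1->3 ok
  pos 14: x in {1,2,4}, choose 4; 3->4 ok
  pos 15: y in {0,5}, choose 5; 4->5 ok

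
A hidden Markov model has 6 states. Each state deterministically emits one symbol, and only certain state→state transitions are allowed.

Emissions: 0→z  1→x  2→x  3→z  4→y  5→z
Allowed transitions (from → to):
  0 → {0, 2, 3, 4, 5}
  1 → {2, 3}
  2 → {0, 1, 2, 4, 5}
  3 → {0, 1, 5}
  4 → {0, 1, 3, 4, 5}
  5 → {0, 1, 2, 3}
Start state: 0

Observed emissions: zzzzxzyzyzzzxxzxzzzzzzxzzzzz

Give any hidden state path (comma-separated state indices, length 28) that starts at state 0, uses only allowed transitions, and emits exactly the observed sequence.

  0: obs=z cand={0,3,5} pick 0 [start]
  1: obs=z cand={0,3,5} pick 5 [0->5 ok]
  2: obs=z cand={0,3,5} pick 3 [5->3 ok]
  3: obs=z cand={0,3,5} pick 5 [3->5 ok]
  4: obs=x cand={1,2} pick 2 [5->2 ok]
  5: obs=z cand={0,3,5} pick 0 [2->0 ok]
  6: obs=y cand={4} pick 4 [0->4 ok]
  7: obs=z cand={0,3,5} pick 0 [4->0 ok]
  8: obs=y cand={4} pick 4 [0->4 ok]
  9: obs=z cand={0,3,5} pick 0 [4->0 ok]
  10: obs=z cand={0,3,5} pick 5 [0->5 ok]
  11: obs=z cand={0,3,5} pick 3 [5->3 ok]
  12: obs=x cand={1,2} pick 1 [3->1 ok]
  13: obs=x cand={1,2} pick 2 [1->2 ok]
  14: obs=z cand={0,3,5} pick 5 [2->5 ok]
  15: obs=x cand={1,2} pick 2 [5->2 ok]
  16: obs=z cand={0,3,5} pick 0 [2->0 ok]
  17: obs=z cand={0,3,5} pick 3 [0->3 ok]
  18: obs=z cand={0,3,5} pick 5 [3->5 ok]
  19: obs=z cand={0,3,5} pick 3 [5->3 ok]
  20: obs=z cand={0,3,5} pick 5 [3->5 ok]
  21: obs=z cand={0,3,5} pick 0 [5->0 ok]
  22: obs=x cand={1,2} pick 2 [0->2 ok]
  23: obs=z cand={0,3,5} pick 5 [2->5 ok]
  24: obs=z cand={0,3,5} pick 0 [5->0 ok]
  25: obs=z cand={0,3,5} pick 0 [0->0 ok]
  26: obs=z cand={0,3,5} pick 0 [0->0 ok]
  27: obs=z cand={0,3,5} pick 3 [0->3 ok]

0,5,3,5,2,0,4,0,4,0,5,3,1,2,5,2,0,3,5,3,5,0,2,5,0,0,0,3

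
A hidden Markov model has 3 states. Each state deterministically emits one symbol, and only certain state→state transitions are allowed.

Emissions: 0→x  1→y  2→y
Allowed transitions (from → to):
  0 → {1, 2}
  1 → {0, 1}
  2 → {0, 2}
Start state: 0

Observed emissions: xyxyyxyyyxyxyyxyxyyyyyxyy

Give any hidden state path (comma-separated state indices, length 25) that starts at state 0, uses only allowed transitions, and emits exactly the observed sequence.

  t0 'x' -> {0}, take 0 (start)
  t1 'y' -> {1,2}, take 1 (0->1 ok)
  t2 'x' -> {0}, take 0 (1->0 ok)
  t3 'y' -> {1,2}, take 1 (0->1 ok)
  t4 'y' -> {1,2}, take 1 (1->1 ok)
  t5 'x' -> {0}, take 0 (1->0 ok)
  t6 'y' -> {1,2}, take 2 (0->2 ok)
  t7 'y' -> {1,2}, take 2 (2->2 ok)
  t8 'y' -> {1,2}, take 2 (2->2 ok)
  t9 'x' -> {0}, take 0 (2->0 ok)
  t10 'y' -> {1,2}, take 1 (0->1 ok)
  t11 'x' -> {0}, take 0 (1->0 ok)
  t12 'y' -> {1,2}, take 1 (0->1 ok)
  t13 'y' -> {1,2}, take 1 (1->1 ok)
  t14 'x' -> {0}, take 0 (1->0 ok)
  t15 'y' -> {1,2}, take 1 (0->1 ok)
  t16 'x' -> {0}, take 0 (1->0 ok)
  t17 'y' -> {1,2}, take 2 (0->2 ok)
  t18 'y' -> {1,2}, take 2 (2->2 ok)
  t19 'y' -> {1,2}, take 2 (2->2 ok)
  t20 'y' -> {1,2}, take 2 (2->2 ok)
  t21 'y' -> {1,2}, take 2 (2->2 ok)
  t22 'x' -> {0}, take 0 (2->0 ok)
  t23 'y' -> {1,2}, take 2 (0->2 ok)
  t24 'y' -> {1,2}, take 2 (2->2 ok)

0,1,0,1,1,0,2,2,2,0,1,0,1,1,0,1,0,2,2,2,2,2,0,2,2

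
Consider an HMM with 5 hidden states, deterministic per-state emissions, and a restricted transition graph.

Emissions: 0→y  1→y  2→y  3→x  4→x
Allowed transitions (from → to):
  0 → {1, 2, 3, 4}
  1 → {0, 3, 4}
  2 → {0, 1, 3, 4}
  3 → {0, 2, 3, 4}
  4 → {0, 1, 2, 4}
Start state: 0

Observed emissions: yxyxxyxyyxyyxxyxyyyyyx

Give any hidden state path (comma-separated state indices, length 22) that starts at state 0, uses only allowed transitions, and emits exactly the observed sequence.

  0: obs=y cand={0,1,2} pick 0 [start]
  1: obs=x cand={3,4} pick 3 [0->3 ok]
  2: obs=y cand={0,1,2} pick 2 [3->2 ok]
  3: obs=x cand={3,4} pick 3 [2->3 ok]
  4: obs=x cand={3,4} pick 4 [3->4 ok]
  5: obs=y cand={0,1,2} pick 1 [4->1 ok]
  6: obs=x cand={3,4} pick 4 [1->4 ok]
  7: obs=y cand={0,1,2} pick 2 [4->2 ok]
  8: obs=y cand={0,1,2} pick 1 [2->1 ok]
  9: obs=x cand={3,4} pick 3 [1->3 ok]
  10: obs=y cand={0,1,2} pick 0 [3->0 ok]
  11: obs=y cand={0,1,2} pick 1 [0->1 ok]
  12: obs=x cand={3,4} pick 4 [1->4 ok]
  13: obs=x cand={3,4} pick 4 [4->4 ok]
  14: obs=y cand={0,1,2} pick 1 [4->1 ok]
  15: obs=x cand={3,4} pick 4 [1->4 ok]
  16: obs=y cand={0,1,2} pick 1 [4->1 ok]
  17: obs=y cand={0,1,2} pick 0 [1->0 ok]
  18: obs=y cand={0,1,2} pick 1 [0->1 ok]
  19: obs=y cand={0,1,2} pick 0 [1->0 ok]
  20: obs=y cand={0,1,2} pick 2 [0->2 ok]
  21: obs=x cand={3,4} pick 4 [2->4 ok]

0,3,2,3,4,1,4,2,1,3,0,1,4,4,1,4,1,0,1,0,2,4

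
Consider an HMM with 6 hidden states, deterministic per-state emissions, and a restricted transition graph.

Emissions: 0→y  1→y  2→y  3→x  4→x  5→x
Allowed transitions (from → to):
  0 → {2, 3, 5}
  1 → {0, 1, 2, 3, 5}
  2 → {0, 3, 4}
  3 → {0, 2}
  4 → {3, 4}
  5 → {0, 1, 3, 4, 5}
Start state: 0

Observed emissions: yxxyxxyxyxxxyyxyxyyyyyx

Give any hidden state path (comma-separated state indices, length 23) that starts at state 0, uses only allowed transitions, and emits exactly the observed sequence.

0,5,5,0,5,5,1,3,0,5,4,3,2,0,3,0,3,0,2,0,2,0,3

  0: obs=y cand={0,1,2} pick 0 [start]
  1: obs=x cand={3,4,5} pick 5 [0->5 ok]
  2: obs=x cand={3,4,5} pick 5 [5->5 ok]
  3: obs=y cand={0,1,2} pick 0 [5->0 ok]
  4: obs=x cand={3,4,5} pick 5 [0->5 ok]
  5: obs=x cand={3,4,5} pick 5 [5->5 ok]
  6: obs=y cand={0,1,2} pick 1 [5->1 ok]
  7: obs=x cand={3,4,5} pick 3 [1->3 ok]
  8: obs=y cand={0,1,2} pick 0 [3->0 ok]
  9: obs=x cand={3,4,5} pick 5 [0->5 ok]
  10: obs=x cand={3,4,5} pick 4 [5->4 ok]
  11: obs=x cand={3,4,5} pick 3 [4->3 ok]
  12: obs=y cand={0,1,2} pick 2 [3->2 ok]
  13: obs=y cand={0,1,2} pick 0 [2->0 ok]
  14: obs=x cand={3,4,5} pick 3 [0->3 ok]
  15: obs=y cand={0,1,2} pick 0 [3->0 ok]
  16: obs=x cand={3,4,5} pick 3 [0->3 ok]
  17: obs=y cand={0,1,2} pick 0 [3->0 ok]
  18: obs=y cand={0,1,2} pick 2 [0->2 ok]
  19: obs=y cand={0,1,2} pick 0 [2->0 ok]
  20: obs=y cand={0,1,2} pick 2 [0->2 ok]
  21: obs=y cand={0,1,2} pick 0 [2->0 ok]
  22: obs=x cand={3,4,5} pick 3 [0->3 ok]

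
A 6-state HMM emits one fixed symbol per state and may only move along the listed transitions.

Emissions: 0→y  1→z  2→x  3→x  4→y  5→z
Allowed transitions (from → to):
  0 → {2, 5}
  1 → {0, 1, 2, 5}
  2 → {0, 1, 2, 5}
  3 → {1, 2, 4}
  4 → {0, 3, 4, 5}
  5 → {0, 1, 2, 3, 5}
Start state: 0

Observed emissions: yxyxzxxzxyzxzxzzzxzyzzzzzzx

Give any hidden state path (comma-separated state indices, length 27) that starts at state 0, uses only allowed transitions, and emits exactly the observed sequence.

  0: obs=y cand={0,4} pick 0 [start]
  1: obs=x cand={2,3} pick 2 [0->2 ok]
  2: obs=y cand={0,4} pick 0 [2->0 ok]
  3: obs=x cand={2,3} pick 2 [0->2 ok]
  4: obs=z cand={1,5} pick 5 [2->5 ok]
  5: obs=x cand={2,3} pick 2 [5->2 ok]
  6: obs=x cand={2,3} pick 2 [2->2 ok]
  7: obs=z cand={1,5} pick 1 [2->1 ok]
  8: obs=x cand={2,3} pick 2 [1->2 ok]
  9: obs=y cand={0,4} pick 0 [2->0 ok]
  10: obs=z cand={1,5} pick 5 [0->5 ok]
  11: obs=x cand={2,3} pick 2 [5->2 ok]
  12: obs=z cand={1,5} pick 5 [2->5 ok]
  13: obs=x cand={2,3} pick 2 [5->2 ok]
  14: obs=z cand={1,5} pick 1 [2->1 ok]
  15: obs=z cand={1,5} pick 1 [1->1 ok]
  16: obs=z cand={1,5} pick 5 [1->5 ok]
  17: obs=x cand={2,3} pick 2 [5->2 ok]
  18: obs=z cand={1,5} pick 5 [2->5 ok]
  19: obs=y cand={0,4} pick 0 [5->0 ok]
  20: obs=z cand={1,5} pick 5 [0->5 ok]
  21: obs=z cand={1,5} pick 1 [5->1 ok]
  22: obs=z cand={1,5} pick 5 [1->5 ok]
  23: obs=z cand={1,5} pick 5 [5->5 ok]
  24: obs=z cand={1,5} pick 5 [5->5 ok]
  25: obs=z cand={1,5} pick 5 [5->5 ok]
  26: obs=x cand={2,3} pick 3 [5->3 ok]

0,2,0,2,5,2,2,1,2,0,5,2,5,2,1,1,5,2,5,0,5,1,5,5,5,5,3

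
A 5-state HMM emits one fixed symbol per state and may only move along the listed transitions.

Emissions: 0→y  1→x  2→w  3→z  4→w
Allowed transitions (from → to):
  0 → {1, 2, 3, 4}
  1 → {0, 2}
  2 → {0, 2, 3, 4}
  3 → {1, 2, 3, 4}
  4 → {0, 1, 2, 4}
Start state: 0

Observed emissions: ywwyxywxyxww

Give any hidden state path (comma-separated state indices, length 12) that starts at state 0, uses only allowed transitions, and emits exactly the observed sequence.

  [0] y  {0}  => 0  start
  [1] w  {2,4}  => 4  0->4 ok
  [2] w  {2,4}  => 4  4->4 ok
  [3] y  {0}  => 0  4->0 ok
  [4] x  {1}  => 1  0->1 ok
  [5] y  {0}  => 0  1->0 ok
  [6] w  {2,4}  => 4  0->4 ok
  [7] x  {1}  => 1  4->1 ok
  [8] y  {0}  => 0  1->0 ok
  [9] x  {1}  => 1  0->1 ok
  [10] w  {2,4}  => 2  1->2 ok
  [11] w  {2,4}  => 4  2->4 ok

0,4,4,0,1,0,4,1,0,1,2,4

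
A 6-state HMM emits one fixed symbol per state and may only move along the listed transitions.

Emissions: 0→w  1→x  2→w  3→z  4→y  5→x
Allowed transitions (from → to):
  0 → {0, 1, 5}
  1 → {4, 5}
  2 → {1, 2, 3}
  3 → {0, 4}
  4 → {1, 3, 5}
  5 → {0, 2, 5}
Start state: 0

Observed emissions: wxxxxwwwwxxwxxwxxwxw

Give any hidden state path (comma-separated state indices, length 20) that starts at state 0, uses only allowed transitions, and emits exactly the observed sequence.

0,1,5,5,5,0,0,0,0,5,5,2,1,5,0,5,5,0,5,0

  0: obs=w cand={0,2} pick 0 [start]
  1: obs=x cand={1,5} pick 1 [0->1 ok]
  2: obs=x cand={1,5} pick 5 [1->5 ok]
  3: obs=x cand={1,5} pick 5 [5->5 ok]
  4: obs=x cand={1,5} pick 5 [5->5 ok]
  5: obs=w cand={0,2} pick 0 [5->0 ok]
  6: obs=w cand={0,2} pick 0 [0->0 ok]
  7: obs=w cand={0,2} pick 0 [0->0 ok]
  8: obs=w cand={0,2} pick 0 [0->0 ok]
  9: obs=x cand={1,5} pick 5 [0->5 ok]
  10: obs=x cand={1,5} pick 5 [5->5 ok]
  11: obs=w cand={0,2} pick 2 [5->2 ok]
  12: obs=x cand={1,5} pick 1 [2->1 ok]
  13: obs=x cand={1,5} pick 5 [1->5 ok]
  14: obs=w cand={0,2} pick 0 [5->0 ok]
  15: obs=x cand={1,5} pick 5 [0->5 ok]
  16: obs=x cand={1,5} pick 5 [5->5 ok]
  17: obs=w cand={0,2} pick 0 [5->0 ok]
  18: obs=x cand={1,5} pick 5 [0->5 ok]
  19: obs=w cand={0,2} pick 0 [5->0 ok]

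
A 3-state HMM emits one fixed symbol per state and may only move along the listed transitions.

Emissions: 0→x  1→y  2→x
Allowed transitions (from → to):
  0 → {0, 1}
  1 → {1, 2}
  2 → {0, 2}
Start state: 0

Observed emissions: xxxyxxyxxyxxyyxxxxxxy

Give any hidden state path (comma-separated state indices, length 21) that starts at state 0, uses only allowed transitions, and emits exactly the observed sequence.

0,0,0,1,2,0,1,2,0,1,2,0,1,1,2,2,2,2,2,0,1

  0: obs=x cand={0,2} pick 0 [start]
  1: obs=x cand={0,2} pick 0 [0->0 ok]
  2: obs=x cand={0,2} pick 0 [0->0 ok]
  3: obs=y cand={1} pick 1 [0->1 ok]
  4: obs=x cand={0,2} pick 2 [1->2 ok]
  5: obs=x cand={0,2} pick 0 [2->0 ok]
  6: obs=y cand={1} pick 1 [0->1 ok]
  7: obs=x cand={0,2} pick 2 [1->2 ok]
  8: obs=x cand={0,2} pick 0 [2->0 ok]
  9: obs=y cand={1} pick 1 [0->1 ok]
  10: obs=x cand={0,2} pick 2 [1->2 ok]
  11: obs=x cand={0,2} pick 0 [2->0 ok]
  12: obs=y cand={1} pick 1 [0->1 ok]
  13: obs=y cand={1} pick 1 [1->1 ok]
  14: obs=x cand={0,2} pick 2 [1->2 ok]
  15: obs=x cand={0,2} pick 2 [2->2 ok]
  16: obs=x cand={0,2} pick 2 [2->2 ok]
  17: obs=x cand={0,2} pick 2 [2->2 ok]
  18: obs=x cand={0,2} pick 2 [2->2 ok]
  19: obs=x cand={0,2} pick 0 [2->0 ok]
  20: obs=y cand={1} pick 1 [0->1 ok]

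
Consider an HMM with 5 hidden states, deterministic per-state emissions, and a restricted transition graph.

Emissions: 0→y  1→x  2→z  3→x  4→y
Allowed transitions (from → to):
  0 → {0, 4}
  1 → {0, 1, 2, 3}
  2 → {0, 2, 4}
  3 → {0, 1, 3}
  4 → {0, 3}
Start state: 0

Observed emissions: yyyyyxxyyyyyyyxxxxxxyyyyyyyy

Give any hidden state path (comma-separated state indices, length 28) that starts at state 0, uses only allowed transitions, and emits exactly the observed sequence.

0,0,4,0,4,3,1,0,0,4,0,4,0,4,3,1,3,1,3,3,0,0,0,4,0,0,4,0

  [0] y  {0,4}  => 0  start
  [1] y  {0,4}  => 0  0->0 ok
  [2] y  {0,4}  => 4  0->4 ok
  [3] y  {0,4}  => 0  4->0 ok
  [4] y  {0,4}  => 4  0->4 ok
  [5] x  {1,3}  => 3  4->3 ok
  [6] x  {1,3}  => 1  3->1 ok
  [7] y  {0,4}  => 0  1->0 ok
  [8] y  {0,4}  => 0  0->0 ok
  [9] y  {0,4}  => 4  0->4 ok
  [10] y  {0,4}  => 0  4->0 ok
  [11] y  {0,4}  => 4  0->4 ok
  [12] y  {0,4}  => 0  4->0 ok
  [13] y  {0,4}  => 4  0->4 ok
  [14] x  {1,3}  => 3  4->3 ok
  [15] x  {1,3}  => 1  3->1 ok
  [16] x  {1,3}  => 3  1->3 ok
  [17] x  {1,3}  => 1  3->1 ok
  [18] x  {1,3}  => 3  1->3 ok
  [19] x  {1,3}  => 3  3->3 ok
  [20] y  {0,4}  => 0  3->0 ok
  [21] y  {0,4}  => 0  0->0 ok
  [22] y  {0,4}  => 0  0->0 ok
  [23] y  {0,4}  => 4  0->4 ok
  [24] y  {0,4}  => 0  4->0 ok
  [25] y  {0,4}  => 0  0->0 ok
  [26] y  {0,4}  => 4  0->4 ok
  [27] y  {0,4}  => 0  4->0 ok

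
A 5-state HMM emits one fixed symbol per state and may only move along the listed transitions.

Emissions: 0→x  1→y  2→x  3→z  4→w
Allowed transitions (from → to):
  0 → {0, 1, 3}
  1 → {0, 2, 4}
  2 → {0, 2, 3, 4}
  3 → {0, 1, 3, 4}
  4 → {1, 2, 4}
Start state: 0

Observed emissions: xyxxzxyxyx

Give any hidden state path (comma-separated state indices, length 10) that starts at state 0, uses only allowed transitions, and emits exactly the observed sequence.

0,1,0,0,3,0,1,0,1,2

  0: obs=x cand={0,2} pick 0 [start]
  1: obs=y cand={1} pick 1 [0->1 ok]
  2: obs=x cand={0,2} pick 0 [1->0 ok]
  3: obs=x cand={0,2} pick 0 [0->0 ok]
  4: obs=z cand={3} pick 3 [0->3 ok]
  5: obs=x cand={0,2} pick 0 [3->0 ok]
  6: obs=y cand={1} pick 1 [0->1 ok]
  7: obs=x cand={0,2} pick 0 [1->0 ok]
  8: obs=y cand={1} pick 1 [0->1 ok]
  9: obs=x cand={0,2} pick 2 [1->2 ok]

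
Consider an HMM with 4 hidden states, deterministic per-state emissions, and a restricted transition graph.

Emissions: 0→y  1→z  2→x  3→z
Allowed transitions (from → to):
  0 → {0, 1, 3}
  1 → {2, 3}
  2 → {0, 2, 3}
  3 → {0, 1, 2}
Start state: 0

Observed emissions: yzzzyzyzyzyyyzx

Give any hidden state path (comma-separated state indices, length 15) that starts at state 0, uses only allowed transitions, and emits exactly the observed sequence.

  [0] y  {0}  => 0  start
  [1] z  {1,3}  => 3  0->3 ok
  [2] z  {1,3}  => 1  3->1 ok
  [3] z  {1,3}  => 3  1->3 ok
  [4] y  {0}  => 0  3->0 ok
  [5] z  {1,3}  => 3  0->3 ok
  [6] y  {0}  => 0  3->0 ok
  [7] z  {1,3}  => 3  0->3 ok
  [8] y  {0}  => 0  3->0 ok
  [9] z  {1,3}  => 3  0->3 ok
  [10] y  {0}  => 0  3->0 ok
  [11] y  {0}  => 0  0->0 ok
  [12] y  {0}  => 0  0->0 ok
  [13] z  {1,3}  => 1  0->1 ok
  [14] x  {2}  => 2  1->2 ok

0,3,1,3,0,3,0,3,0,3,0,0,0,1,2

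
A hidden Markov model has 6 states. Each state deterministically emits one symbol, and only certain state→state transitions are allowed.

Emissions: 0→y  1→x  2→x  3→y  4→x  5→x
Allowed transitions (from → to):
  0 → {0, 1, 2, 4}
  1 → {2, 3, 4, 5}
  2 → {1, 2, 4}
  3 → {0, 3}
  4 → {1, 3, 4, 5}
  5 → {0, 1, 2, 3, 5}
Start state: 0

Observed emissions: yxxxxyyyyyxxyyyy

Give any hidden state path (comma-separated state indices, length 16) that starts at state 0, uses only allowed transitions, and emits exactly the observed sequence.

0,1,2,2,1,3,3,3,3,0,1,4,3,3,3,0

  [0] y  {0,3}  => 0  start
  [1] x  {1,2,4,5}  => 1  0->1 ok
  [2] x  {1,2,4,5}  => 2  1->2 ok
  [3] x  {1,2,4,5}  => 2  2->2 ok
  [4] x  {1,2,4,5}  => 1  2->1 ok
  [5] y  {0,3}  => 3  1->3 ok
  [6] y  {0,3}  => 3  3->3 ok
  [7] y  {0,3}  => 3  3->3 ok
  [8] y  {0,3}  => 3  3->3 ok
  [9] y  {0,3}  => 0  3->0 ok
  [10] x  {1,2,4,5}  => 1  0->1 ok
  [11] x  {1,2,4,5}  => 4  1->4 ok
  [12] y  {0,3}  => 3  4->3 ok
  [13] y  {0,3}  => 3  3->3 ok
  [14] y  {0,3}  => 3  3->3 ok
  [15] y  {0,3}  => 0  3->0 ok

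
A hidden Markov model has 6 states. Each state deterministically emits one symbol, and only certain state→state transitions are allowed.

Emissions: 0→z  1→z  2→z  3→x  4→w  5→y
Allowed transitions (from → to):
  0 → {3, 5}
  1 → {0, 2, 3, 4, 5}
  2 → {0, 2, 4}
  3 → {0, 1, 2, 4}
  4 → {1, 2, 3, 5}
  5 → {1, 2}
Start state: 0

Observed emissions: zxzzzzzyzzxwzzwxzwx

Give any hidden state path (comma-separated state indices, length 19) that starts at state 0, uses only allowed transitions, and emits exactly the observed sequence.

0,3,2,2,2,2,0,5,1,0,3,4,2,2,4,3,1,4,3

  t0 'z' -> {0,1,2}, take 0 (start)
  t1 'x' -> {3}, take 3 (0->3 ok)
  t2 'z' -> {0,1,2}, take 2 (3->2 ok)
  t3 'z' -> {0,1,2}, take 2 (2->2 ok)
  t4 'z' -> {0,1,2}, take 2 (2->2 ok)
  t5 'z' -> {0,1,2}, take 2 (2->2 ok)
  t6 'z' -> {0,1,2}, take 0 (2->0 ok)
  t7 'y' -> {5}, take 5 (0->5 ok)
  t8 'z' -> {0,1,2}, take 1 (5->1 ok)
  t9 'z' -> {0,1,2}, take 0 (1->0 ok)
  t10 'x' -> {3}, take 3 (0->3 ok)
  t11 'w' -> {4}, take 4 (3->4 ok)
  t12 'z' -> {0,1,2}, take 2 (4->2 ok)
  t13 'z' -> {0,1,2}, take 2 (2->2 ok)
  t14 'w' -> {4}, take 4 (2->4 ok)
  t15 'x' -> {3}, take 3 (4->3 ok)
  t16 'z' -> {0,1,2}, take 1 (3->1 ok)
  t17 'w' -> {4}, take 4 (1->4 ok)
  t18 'x' -> {3}, take 3 (4->3 ok)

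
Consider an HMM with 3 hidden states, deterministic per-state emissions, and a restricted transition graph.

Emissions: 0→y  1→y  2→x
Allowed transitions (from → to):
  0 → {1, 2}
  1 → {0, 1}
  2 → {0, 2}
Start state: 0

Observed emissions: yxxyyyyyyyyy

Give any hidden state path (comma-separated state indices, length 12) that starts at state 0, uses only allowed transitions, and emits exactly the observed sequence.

0,2,2,0,1,1,1,0,1,0,1,1

  [0] y  {0,1}  => 0  start
  [1] x  {2}  => 2  0->2 ok
  [2] x  {2}  => 2  2->2 ok
  [3] y  {0,1}  => 0  2->0 ok
  [4] y  {0,1}  => 1  0->1 ok
  [5] y  {0,1}  => 1  1->1 ok
  [6] y  {0,1}  => 1  1->1 ok
  [7] y  {0,1}  => 0  1->0 ok
  [8] y  {0,1}  => 1  0->1 ok
  [9] y  {0,1}  => 0  1->0 ok
  [10] y  {0,1}  => 1  0->1 ok
  [11] y  {0,1}  => 1  1->1 ok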